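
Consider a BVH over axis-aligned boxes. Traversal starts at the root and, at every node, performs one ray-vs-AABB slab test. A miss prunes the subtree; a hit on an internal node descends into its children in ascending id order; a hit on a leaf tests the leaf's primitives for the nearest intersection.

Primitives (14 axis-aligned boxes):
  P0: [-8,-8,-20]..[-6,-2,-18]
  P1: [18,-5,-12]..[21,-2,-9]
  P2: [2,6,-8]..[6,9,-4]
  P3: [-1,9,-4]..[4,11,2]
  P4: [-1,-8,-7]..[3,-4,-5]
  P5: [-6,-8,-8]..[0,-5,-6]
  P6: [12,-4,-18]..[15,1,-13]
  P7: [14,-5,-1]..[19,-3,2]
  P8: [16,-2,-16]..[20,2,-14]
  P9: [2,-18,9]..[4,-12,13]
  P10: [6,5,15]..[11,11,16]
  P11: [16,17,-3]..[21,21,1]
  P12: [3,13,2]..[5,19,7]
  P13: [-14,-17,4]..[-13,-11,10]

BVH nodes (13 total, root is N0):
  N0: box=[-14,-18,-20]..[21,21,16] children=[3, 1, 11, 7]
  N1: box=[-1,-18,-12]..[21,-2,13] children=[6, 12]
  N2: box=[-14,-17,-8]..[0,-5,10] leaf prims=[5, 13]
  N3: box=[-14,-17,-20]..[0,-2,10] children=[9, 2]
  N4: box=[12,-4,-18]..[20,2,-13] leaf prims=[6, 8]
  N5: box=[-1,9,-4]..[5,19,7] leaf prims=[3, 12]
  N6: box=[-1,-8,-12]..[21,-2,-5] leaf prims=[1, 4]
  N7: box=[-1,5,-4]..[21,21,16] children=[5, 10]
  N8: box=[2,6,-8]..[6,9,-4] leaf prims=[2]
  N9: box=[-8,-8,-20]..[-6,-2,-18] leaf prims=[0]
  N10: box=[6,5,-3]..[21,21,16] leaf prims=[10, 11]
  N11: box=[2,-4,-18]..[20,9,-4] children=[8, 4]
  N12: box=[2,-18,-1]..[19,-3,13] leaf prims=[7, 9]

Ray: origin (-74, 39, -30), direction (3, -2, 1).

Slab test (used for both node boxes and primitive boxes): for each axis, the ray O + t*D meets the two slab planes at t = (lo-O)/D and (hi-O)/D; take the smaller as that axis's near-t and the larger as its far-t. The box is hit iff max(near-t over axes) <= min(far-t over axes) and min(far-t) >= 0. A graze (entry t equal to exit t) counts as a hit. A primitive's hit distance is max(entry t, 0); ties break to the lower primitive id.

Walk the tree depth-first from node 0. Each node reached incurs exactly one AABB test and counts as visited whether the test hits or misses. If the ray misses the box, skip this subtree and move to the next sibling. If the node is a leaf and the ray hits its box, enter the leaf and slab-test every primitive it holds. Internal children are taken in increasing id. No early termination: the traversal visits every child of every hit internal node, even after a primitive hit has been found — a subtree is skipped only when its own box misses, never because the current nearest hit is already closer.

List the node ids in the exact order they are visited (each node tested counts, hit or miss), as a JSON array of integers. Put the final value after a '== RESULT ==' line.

Traverse from the root:
N0 x:[20,95/3] y:[9,57/2] z:[10,46] -> hit [20,57/2], descend [1, 3, 7, 11]
  N1 x:[73/3,95/3] y:[41/2,57/2] z:[18,43] -> hit [73/3,57/2], descend [6, 12]
    N6 x:[73/3,95/3] y:[41/2,47/2] z:[18,25] -> miss, prune
    N12 x:[76/3,31] y:[21,57/2] z:[29,43] -> miss, prune
  N3 x:[20,74/3] y:[41/2,28] z:[10,40] -> hit [41/2,74/3], descend [2, 9]
    N2 x:[20,74/3] y:[22,28] z:[22,40] -> hit [22,74/3] leaf, test {P5@t=68/3, P13(miss)}
    N9 x:[22,68/3] y:[41/2,47/2] z:[10,12] -> miss, prune
  N7 x:[73/3,95/3] y:[9,17] z:[26,46] -> miss, prune
  N11 x:[76/3,94/3] y:[15,43/2] z:[12,26] -> miss, prune

Summary -> nodes [0, 1, 6, 12, 3, 2, 9, 7, 11]; box-tests=9; leaf-entries=1; first=P5

== RESULT ==
[0, 1, 6, 12, 3, 2, 9, 7, 11]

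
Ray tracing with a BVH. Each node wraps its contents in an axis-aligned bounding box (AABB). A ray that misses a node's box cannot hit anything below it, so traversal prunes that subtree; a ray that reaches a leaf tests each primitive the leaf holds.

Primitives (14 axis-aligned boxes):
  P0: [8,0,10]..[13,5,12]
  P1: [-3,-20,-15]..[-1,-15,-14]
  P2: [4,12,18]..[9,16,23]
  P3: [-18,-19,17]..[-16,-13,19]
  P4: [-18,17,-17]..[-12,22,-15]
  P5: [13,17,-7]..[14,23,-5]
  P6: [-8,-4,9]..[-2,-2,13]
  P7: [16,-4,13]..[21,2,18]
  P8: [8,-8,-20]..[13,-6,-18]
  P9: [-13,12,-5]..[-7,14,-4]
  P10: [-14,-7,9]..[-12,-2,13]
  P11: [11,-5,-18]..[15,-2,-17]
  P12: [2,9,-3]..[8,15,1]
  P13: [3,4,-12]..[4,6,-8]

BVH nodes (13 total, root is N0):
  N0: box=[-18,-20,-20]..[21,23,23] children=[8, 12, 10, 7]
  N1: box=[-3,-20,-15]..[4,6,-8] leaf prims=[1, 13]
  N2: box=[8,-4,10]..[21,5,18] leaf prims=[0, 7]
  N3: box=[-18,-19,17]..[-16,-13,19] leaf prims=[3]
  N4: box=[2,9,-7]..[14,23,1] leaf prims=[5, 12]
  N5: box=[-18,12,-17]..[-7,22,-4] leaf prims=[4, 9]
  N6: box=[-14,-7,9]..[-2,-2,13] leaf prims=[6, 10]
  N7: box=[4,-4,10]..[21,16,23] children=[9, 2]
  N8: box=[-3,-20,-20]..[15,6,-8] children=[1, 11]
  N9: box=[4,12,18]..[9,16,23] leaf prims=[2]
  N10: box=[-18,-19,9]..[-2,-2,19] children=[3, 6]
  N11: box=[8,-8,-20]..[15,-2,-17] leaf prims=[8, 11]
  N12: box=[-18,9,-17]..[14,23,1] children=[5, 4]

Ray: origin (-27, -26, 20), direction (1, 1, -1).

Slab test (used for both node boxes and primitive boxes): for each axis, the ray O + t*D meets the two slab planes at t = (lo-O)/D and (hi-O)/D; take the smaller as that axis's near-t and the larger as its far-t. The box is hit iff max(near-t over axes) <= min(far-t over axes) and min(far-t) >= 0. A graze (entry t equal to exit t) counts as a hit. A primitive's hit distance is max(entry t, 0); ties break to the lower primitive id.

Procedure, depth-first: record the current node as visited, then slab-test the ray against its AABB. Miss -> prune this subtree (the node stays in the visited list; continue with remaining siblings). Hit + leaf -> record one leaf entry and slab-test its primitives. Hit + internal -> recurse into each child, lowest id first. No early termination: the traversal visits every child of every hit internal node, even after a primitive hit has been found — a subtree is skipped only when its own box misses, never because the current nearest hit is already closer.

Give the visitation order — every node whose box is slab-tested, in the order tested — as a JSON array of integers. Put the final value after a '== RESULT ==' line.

Traverse from the root:
N0 x:[9,48] y:[6,49] z:[-3,40] -> hit [9,40], descend [7, 8, 10, 12]
  N7 x:[31,48] y:[22,42] z:[-3,10] -> miss, prune
  N8 x:[24,42] y:[6,32] z:[28,40] -> hit [28,32], descend [1, 11]
    N1 x:[24,31] y:[6,32] z:[28,35] -> hit [28,31] leaf, test {P1(miss), P13@t=30}
    N11 x:[35,42] y:[18,24] z:[37,40] -> miss, prune
  N10 x:[9,25] y:[7,24] z:[1,11] -> hit [9,11], descend [3, 6]
    N3 x:[9,11] y:[7,13] z:[1,3] -> miss, prune
    N6 x:[13,25] y:[19,24] z:[7,11] -> miss, prune
  N12 x:[9,41] y:[35,49] z:[19,37] -> hit [35,37], descend [4, 5]
    N4 x:[29,41] y:[35,49] z:[19,27] -> miss, prune
    N5 x:[9,20] y:[38,48] z:[24,37] -> miss, prune

Visited [0, 7, 8, 1, 11, 10, 3, 6, 12, 4, 5]. Tests: 11 box, 1 leaf. Nearest: P13.

== RESULT ==
[0, 7, 8, 1, 11, 10, 3, 6, 12, 4, 5]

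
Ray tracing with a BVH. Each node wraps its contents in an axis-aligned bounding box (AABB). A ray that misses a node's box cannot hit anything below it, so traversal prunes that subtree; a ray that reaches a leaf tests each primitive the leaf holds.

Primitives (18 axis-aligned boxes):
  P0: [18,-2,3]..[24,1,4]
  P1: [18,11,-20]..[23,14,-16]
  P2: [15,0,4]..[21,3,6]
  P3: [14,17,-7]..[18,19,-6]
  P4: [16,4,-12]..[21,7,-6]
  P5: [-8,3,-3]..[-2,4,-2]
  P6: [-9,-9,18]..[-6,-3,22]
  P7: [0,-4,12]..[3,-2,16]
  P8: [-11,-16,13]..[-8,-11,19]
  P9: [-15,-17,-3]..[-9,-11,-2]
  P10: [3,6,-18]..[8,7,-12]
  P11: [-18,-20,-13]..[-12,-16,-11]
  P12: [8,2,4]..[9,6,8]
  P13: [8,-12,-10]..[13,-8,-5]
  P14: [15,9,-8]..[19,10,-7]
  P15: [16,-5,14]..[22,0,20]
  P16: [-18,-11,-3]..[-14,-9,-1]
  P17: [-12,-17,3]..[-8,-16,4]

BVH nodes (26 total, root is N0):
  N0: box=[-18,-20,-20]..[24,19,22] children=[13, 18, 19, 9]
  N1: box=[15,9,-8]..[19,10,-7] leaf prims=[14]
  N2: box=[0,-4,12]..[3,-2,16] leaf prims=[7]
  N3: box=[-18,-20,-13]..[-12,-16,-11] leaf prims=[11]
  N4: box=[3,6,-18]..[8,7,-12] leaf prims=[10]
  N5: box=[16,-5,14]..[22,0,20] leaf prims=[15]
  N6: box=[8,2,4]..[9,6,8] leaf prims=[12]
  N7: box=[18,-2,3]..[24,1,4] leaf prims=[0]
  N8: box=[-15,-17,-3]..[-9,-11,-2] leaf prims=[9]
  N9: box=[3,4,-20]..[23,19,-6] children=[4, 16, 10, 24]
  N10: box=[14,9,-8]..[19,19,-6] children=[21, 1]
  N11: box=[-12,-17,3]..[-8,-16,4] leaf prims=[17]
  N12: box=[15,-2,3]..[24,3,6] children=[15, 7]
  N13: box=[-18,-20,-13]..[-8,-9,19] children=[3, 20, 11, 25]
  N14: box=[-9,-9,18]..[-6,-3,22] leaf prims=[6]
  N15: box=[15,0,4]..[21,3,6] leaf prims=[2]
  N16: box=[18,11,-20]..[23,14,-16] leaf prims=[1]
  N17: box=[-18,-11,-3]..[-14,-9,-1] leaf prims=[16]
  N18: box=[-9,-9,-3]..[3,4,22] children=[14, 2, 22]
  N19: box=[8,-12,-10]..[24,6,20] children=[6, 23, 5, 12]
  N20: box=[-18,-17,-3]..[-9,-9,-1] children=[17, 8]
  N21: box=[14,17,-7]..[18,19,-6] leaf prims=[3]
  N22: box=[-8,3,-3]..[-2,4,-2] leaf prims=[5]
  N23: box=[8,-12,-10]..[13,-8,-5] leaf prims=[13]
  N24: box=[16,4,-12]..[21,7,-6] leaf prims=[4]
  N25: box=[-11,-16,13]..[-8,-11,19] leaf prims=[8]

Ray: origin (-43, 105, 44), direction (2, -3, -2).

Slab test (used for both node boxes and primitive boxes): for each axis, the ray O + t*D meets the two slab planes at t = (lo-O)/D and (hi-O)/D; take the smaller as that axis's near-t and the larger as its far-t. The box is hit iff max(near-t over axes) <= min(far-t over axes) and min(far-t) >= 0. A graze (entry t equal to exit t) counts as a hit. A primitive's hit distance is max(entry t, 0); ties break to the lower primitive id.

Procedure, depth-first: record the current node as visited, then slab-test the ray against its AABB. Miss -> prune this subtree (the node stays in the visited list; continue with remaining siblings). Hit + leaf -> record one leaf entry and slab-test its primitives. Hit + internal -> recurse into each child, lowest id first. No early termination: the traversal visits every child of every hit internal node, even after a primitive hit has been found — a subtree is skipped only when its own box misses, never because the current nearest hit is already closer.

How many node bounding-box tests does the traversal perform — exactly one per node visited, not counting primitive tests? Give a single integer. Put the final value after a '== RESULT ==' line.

Walk:
N0 x:[25/2,67/2] y:[86/3,125/3] z:[11,32] -> hit [86/3,32], descend [9, 13, 18, 19]
  N9 x:[23,33] y:[86/3,101/3] z:[25,32] -> hit [86/3,32], descend [4, 10, 16, 24]
    N4 x:[23,51/2] y:[98/3,33] z:[28,31] -> miss, prune
    N10 x:[57/2,31] y:[86/3,32] z:[25,26] -> miss, prune
    N16 x:[61/2,33] y:[91/3,94/3] z:[30,32] -> hit [61/2,94/3] leaf, test {P1@t=61/2}
    N24 x:[59/2,32] y:[98/3,101/3] z:[25,28] -> miss, prune
  N13 x:[25/2,35/2] y:[38,125/3] z:[25/2,57/2] -> miss, prune
  N18 x:[17,23] y:[101/3,38] z:[11,47/2] -> miss, prune
  N19 x:[51/2,67/2] y:[33,39] z:[12,27] -> miss, prune

Visited [0, 9, 4, 10, 16, 24, 13, 18, 19]. Tests: 9 box, 1 leaf. Nearest: P1.

== RESULT ==
9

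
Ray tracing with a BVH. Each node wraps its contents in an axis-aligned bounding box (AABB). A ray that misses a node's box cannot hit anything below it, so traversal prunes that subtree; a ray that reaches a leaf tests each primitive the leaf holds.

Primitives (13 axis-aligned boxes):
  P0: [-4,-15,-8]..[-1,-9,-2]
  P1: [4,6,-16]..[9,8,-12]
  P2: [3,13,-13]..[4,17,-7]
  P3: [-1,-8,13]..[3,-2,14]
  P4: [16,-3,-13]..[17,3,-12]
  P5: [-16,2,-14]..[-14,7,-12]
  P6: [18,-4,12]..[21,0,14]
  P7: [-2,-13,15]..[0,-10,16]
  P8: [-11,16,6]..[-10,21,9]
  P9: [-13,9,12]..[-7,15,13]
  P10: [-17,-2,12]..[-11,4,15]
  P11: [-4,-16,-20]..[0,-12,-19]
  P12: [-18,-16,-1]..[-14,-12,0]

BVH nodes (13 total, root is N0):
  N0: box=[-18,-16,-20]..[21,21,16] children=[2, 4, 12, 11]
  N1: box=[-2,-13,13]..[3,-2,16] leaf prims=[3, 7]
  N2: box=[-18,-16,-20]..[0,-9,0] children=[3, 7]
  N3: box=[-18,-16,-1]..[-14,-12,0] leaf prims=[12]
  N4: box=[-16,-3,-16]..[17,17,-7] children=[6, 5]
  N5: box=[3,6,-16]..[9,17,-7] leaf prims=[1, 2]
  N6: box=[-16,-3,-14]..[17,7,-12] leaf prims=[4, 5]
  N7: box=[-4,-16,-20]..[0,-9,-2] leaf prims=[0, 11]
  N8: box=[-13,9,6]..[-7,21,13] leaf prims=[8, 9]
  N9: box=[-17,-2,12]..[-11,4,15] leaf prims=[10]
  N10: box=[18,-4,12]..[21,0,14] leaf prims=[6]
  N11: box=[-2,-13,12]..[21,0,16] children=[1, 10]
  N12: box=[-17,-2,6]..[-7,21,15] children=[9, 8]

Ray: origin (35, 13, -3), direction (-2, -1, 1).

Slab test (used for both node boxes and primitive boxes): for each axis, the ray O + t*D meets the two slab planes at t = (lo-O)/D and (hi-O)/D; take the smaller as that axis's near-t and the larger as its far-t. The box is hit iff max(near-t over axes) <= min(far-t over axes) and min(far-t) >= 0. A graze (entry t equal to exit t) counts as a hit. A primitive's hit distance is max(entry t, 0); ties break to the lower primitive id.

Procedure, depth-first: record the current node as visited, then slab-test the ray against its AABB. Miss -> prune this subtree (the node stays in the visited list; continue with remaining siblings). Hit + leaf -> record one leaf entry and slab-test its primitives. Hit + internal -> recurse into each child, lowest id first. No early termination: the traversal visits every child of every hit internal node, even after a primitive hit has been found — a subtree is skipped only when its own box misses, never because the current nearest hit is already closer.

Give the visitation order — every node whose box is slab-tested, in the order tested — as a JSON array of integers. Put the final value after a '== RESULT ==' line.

Walk:
N0 x:[7,53/2] y:[-8,29] z:[-17,19] -> hit [7,19], descend [2, 4, 11, 12]
  N2 x:[35/2,53/2] y:[22,29] z:[-17,3] -> miss, prune
  N4 x:[9,51/2] y:[-4,16] z:[-13,-4] -> miss, prune
  N11 x:[7,37/2] y:[13,26] z:[15,19] -> hit [15,37/2], descend [1, 10]
    N1 x:[16,37/2] y:[15,26] z:[16,19] -> hit [16,37/2] leaf, test {P3@t=16, P7(miss)}
    N10 x:[7,17/2] y:[13,17] z:[15,17] -> miss, prune
  N12 x:[21,26] y:[-8,15] z:[9,18] -> miss, prune

order=[0, 2, 4, 11, 1, 10, 12]  |boxes|=7  |leaves|=1  hit=P3

== RESULT ==
[0, 2, 4, 11, 1, 10, 12]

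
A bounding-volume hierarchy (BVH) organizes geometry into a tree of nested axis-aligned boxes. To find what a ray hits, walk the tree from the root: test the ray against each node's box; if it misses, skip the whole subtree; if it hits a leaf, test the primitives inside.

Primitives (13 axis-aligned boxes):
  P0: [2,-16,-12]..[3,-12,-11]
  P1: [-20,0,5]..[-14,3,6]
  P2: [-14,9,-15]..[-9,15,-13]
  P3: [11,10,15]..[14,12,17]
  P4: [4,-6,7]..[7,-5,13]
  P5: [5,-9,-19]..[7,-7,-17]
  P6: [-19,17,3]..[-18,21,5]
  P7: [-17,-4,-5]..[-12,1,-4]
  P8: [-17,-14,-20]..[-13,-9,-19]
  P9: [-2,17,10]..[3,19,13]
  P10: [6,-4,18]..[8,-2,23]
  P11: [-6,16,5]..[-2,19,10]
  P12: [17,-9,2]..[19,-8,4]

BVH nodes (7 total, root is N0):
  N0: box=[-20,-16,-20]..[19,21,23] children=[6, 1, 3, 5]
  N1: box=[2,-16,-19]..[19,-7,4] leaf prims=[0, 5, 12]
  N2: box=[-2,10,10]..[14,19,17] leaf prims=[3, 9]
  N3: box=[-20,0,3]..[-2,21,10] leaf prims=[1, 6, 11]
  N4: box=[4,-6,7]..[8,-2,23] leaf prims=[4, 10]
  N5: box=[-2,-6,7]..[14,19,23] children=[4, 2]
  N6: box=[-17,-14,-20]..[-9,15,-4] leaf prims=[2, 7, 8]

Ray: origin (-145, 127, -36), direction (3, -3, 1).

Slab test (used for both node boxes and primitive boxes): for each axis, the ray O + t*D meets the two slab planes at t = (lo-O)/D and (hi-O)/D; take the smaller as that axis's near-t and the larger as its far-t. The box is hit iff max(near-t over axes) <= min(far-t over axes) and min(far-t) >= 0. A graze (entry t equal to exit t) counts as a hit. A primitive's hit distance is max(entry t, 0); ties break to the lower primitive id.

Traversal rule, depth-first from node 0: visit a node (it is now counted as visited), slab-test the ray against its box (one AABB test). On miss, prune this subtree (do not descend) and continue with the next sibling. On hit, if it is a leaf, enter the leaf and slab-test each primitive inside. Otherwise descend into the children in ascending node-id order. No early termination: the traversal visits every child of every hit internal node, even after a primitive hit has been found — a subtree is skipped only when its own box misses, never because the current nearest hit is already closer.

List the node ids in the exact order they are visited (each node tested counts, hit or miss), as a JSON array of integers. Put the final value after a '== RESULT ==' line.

Walk:
N0 x:[125/3,164/3] y:[106/3,143/3] z:[16,59] -> hit [125/3,143/3], descend [1, 3, 5, 6]
  N1 x:[49,164/3] y:[134/3,143/3] z:[17,40] -> miss, prune
  N3 x:[125/3,143/3] y:[106/3,127/3] z:[39,46] -> hit [125/3,127/3] leaf, test {P1@t=125/3, P6(miss), P11(miss)}
  N5 x:[143/3,53] y:[36,133/3] z:[43,59] -> miss, prune
  N6 x:[128/3,136/3] y:[112/3,47] z:[16,32] -> miss, prune

order=[0, 1, 3, 5, 6]  |boxes|=5  |leaves|=1  hit=P1

== RESULT ==
[0, 1, 3, 5, 6]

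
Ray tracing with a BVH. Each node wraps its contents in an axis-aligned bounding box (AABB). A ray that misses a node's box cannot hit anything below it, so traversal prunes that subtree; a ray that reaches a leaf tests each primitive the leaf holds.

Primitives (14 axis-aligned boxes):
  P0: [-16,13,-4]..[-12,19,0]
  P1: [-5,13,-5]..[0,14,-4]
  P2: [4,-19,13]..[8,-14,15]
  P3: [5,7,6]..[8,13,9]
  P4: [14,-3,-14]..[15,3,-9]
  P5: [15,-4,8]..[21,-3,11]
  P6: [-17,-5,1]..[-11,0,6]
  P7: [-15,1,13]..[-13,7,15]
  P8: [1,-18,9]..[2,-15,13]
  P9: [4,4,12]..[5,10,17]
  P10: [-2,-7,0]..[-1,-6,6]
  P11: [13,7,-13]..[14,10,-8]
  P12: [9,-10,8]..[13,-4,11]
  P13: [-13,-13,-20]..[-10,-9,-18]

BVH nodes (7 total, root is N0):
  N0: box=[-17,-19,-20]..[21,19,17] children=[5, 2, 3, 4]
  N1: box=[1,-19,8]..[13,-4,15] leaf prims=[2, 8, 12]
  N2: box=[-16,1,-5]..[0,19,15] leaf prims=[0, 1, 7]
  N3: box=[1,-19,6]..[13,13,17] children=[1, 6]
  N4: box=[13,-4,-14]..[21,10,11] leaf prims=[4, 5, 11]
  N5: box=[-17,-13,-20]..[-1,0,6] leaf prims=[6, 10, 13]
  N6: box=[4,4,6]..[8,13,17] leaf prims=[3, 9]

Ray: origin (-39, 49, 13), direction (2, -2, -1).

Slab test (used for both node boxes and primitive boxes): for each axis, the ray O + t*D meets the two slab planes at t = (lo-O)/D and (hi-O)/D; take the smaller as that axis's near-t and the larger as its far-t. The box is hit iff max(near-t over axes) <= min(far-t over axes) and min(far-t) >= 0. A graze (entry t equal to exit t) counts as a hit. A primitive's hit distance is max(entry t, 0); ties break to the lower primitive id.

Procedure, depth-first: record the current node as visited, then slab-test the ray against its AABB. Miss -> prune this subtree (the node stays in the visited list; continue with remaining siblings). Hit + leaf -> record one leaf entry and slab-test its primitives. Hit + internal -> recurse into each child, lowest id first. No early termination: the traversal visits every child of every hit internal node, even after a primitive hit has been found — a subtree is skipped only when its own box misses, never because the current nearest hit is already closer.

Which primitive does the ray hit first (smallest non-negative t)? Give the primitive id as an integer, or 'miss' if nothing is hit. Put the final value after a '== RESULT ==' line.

Trace the traversal:
N0 x:[11,30] y:[15,34] z:[-4,33] -> hit [15,30], descend [2, 3, 4, 5]
  N2 x:[23/2,39/2] y:[15,24] z:[-2,18] -> hit [15,18] leaf, test {P0(miss), P1@t=35/2, P7(miss)}
  N3 x:[20,26] y:[18,34] z:[-4,7] -> miss, prune
  N4 x:[26,30] y:[39/2,53/2] z:[2,27] -> hit [26,53/2] leaf, test {P4(miss), P5(miss), P11(miss)}
  N5 x:[11,19] y:[49/2,31] z:[7,33] -> miss, prune

5 AABB tests over nodes [0, 2, 3, 4, 5]; 2 leaves entered; closest P1.

== RESULT ==
1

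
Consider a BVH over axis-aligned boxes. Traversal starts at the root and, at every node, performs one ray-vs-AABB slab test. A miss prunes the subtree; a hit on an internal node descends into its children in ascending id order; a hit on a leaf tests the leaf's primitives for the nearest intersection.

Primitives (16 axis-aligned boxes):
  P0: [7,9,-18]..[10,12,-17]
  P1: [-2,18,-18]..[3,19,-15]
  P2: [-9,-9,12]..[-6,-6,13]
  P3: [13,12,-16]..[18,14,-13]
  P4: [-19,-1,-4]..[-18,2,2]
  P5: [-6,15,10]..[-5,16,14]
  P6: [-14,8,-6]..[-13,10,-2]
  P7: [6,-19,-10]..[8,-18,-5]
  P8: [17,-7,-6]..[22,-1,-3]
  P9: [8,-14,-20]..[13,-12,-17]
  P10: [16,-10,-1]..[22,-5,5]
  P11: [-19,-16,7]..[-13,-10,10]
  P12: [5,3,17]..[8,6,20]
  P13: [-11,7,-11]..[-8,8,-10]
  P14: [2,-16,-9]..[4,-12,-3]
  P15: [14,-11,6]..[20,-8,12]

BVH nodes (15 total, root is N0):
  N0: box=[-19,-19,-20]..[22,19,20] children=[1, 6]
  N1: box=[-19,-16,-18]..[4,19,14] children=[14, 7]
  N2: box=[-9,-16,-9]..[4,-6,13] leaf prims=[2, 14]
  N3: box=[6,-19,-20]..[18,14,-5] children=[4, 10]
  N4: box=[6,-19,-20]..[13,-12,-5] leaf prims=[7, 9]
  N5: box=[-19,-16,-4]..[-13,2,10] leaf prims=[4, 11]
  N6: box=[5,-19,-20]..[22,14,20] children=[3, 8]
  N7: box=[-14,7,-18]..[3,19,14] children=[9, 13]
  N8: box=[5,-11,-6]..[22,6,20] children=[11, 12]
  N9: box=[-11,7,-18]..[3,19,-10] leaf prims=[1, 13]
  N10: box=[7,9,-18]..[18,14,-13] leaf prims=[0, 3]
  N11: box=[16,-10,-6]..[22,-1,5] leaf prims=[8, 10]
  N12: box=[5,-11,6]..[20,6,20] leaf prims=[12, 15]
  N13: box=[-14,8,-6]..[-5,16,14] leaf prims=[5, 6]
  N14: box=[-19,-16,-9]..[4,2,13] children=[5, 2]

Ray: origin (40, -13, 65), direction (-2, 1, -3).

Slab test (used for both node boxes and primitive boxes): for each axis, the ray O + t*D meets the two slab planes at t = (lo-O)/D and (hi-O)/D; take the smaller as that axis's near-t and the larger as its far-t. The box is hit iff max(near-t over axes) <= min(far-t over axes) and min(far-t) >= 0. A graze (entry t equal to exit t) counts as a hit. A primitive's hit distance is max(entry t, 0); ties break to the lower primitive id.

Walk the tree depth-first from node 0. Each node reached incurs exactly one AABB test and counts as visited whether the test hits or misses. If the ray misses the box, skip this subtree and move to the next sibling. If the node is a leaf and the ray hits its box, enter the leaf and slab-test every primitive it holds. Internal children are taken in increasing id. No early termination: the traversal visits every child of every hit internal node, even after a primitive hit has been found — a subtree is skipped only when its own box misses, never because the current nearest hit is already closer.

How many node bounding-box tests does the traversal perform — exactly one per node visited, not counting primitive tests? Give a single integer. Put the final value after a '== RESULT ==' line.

Trace the traversal:
N0 x:[9,59/2] y:[-6,32] z:[15,85/3] -> hit [15,85/3], descend [1, 6]
  N1 x:[18,59/2] y:[-3,32] z:[17,83/3] -> hit [18,83/3], descend [7, 14]
    N7 x:[37/2,27] y:[20,32] z:[17,83/3] -> hit [20,27], descend [9, 13]
      N9 x:[37/2,51/2] y:[20,32] z:[25,83/3] -> hit [25,51/2] leaf, test {P1(miss), P13(miss)}
      N13 x:[45/2,27] y:[21,29] z:[17,71/3] -> hit [45/2,71/3] leaf, test {P5(miss), P6(miss)}
    N14 x:[18,59/2] y:[-3,15] z:[52/3,74/3] -> miss, prune
  N6 x:[9,35/2] y:[-6,27] z:[15,85/3] -> hit [15,35/2], descend [3, 8]
    N3 x:[11,17] y:[-6,27] z:[70/3,85/3] -> miss, prune
    N8 x:[9,35/2] y:[2,19] z:[15,71/3] -> hit [15,35/2], descend [11, 12]
      N11 x:[9,12] y:[3,12] z:[20,71/3] -> miss, prune
      N12 x:[10,35/2] y:[2,19] z:[15,59/3] -> hit [15,35/2] leaf, test {P12@t=16, P15(miss)}

order=[0, 1, 7, 9, 13, 14, 6, 3, 8, 11, 12]  |boxes|=11  |leaves|=3  hit=P12

== RESULT ==
11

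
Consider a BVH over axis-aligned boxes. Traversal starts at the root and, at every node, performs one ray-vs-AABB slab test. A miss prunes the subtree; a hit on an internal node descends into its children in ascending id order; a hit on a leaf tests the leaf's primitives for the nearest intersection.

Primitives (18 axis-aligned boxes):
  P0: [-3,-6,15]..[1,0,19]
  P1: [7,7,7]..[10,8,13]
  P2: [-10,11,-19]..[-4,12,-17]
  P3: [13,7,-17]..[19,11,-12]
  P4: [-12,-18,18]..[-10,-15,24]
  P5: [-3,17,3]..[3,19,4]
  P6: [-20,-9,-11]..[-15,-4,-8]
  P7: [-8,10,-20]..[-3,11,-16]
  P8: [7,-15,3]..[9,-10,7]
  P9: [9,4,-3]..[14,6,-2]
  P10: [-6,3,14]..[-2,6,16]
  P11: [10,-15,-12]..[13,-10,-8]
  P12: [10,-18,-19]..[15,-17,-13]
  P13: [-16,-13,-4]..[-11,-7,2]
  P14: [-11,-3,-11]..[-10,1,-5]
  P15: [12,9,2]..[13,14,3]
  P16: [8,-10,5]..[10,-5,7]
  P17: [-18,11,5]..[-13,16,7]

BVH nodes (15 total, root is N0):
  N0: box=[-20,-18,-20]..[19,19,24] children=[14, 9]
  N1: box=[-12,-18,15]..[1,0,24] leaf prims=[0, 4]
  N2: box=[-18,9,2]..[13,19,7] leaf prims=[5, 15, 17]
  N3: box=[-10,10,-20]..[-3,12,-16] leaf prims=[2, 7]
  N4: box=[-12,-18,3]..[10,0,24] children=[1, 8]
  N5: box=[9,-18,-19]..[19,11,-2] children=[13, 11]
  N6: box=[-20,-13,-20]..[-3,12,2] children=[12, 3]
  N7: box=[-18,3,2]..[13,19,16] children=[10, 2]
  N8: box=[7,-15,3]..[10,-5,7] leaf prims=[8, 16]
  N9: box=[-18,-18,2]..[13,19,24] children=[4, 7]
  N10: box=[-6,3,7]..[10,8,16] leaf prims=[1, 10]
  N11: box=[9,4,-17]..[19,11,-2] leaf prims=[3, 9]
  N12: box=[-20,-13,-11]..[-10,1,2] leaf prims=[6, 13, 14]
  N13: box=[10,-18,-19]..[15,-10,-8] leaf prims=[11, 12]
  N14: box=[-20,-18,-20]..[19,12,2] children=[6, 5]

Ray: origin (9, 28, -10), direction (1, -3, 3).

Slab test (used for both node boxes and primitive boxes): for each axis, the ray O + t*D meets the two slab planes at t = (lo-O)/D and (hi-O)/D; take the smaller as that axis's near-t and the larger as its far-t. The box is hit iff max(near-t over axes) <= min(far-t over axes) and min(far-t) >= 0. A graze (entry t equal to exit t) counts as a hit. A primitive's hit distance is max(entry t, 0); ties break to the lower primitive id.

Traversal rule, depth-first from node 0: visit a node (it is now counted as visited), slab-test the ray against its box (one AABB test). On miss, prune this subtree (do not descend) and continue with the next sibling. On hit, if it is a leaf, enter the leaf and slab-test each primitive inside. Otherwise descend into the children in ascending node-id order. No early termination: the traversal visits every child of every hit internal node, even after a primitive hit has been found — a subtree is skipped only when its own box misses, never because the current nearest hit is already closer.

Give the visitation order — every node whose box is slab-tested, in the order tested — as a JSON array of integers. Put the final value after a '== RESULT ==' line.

Traverse from the root:
N0 x:[-29,10] y:[3,46/3] z:[-10/3,34/3] -> hit [3,10], descend [9, 14]
  N9 x:[-27,4] y:[3,46/3] z:[4,34/3] -> hit [4,4], descend [4, 7]
    N4 x:[-21,1] y:[28/3,46/3] z:[13/3,34/3] -> miss, prune
    N7 x:[-27,4] y:[3,25/3] z:[4,26/3] -> hit [4,4], descend [2, 10]
      N2 x:[-27,4] y:[3,19/3] z:[4,17/3] -> hit [4,4] leaf, test {P5(miss), P15(miss), P17(miss)}
      N10 x:[-15,1] y:[20/3,25/3] z:[17/3,26/3] -> miss, prune
  N14 x:[-29,10] y:[16/3,46/3] z:[-10/3,4] -> miss, prune

7 AABB tests over nodes [0, 9, 4, 7, 2, 10, 14]; 1 leaf entered; closest miss.

== RESULT ==
[0, 9, 4, 7, 2, 10, 14]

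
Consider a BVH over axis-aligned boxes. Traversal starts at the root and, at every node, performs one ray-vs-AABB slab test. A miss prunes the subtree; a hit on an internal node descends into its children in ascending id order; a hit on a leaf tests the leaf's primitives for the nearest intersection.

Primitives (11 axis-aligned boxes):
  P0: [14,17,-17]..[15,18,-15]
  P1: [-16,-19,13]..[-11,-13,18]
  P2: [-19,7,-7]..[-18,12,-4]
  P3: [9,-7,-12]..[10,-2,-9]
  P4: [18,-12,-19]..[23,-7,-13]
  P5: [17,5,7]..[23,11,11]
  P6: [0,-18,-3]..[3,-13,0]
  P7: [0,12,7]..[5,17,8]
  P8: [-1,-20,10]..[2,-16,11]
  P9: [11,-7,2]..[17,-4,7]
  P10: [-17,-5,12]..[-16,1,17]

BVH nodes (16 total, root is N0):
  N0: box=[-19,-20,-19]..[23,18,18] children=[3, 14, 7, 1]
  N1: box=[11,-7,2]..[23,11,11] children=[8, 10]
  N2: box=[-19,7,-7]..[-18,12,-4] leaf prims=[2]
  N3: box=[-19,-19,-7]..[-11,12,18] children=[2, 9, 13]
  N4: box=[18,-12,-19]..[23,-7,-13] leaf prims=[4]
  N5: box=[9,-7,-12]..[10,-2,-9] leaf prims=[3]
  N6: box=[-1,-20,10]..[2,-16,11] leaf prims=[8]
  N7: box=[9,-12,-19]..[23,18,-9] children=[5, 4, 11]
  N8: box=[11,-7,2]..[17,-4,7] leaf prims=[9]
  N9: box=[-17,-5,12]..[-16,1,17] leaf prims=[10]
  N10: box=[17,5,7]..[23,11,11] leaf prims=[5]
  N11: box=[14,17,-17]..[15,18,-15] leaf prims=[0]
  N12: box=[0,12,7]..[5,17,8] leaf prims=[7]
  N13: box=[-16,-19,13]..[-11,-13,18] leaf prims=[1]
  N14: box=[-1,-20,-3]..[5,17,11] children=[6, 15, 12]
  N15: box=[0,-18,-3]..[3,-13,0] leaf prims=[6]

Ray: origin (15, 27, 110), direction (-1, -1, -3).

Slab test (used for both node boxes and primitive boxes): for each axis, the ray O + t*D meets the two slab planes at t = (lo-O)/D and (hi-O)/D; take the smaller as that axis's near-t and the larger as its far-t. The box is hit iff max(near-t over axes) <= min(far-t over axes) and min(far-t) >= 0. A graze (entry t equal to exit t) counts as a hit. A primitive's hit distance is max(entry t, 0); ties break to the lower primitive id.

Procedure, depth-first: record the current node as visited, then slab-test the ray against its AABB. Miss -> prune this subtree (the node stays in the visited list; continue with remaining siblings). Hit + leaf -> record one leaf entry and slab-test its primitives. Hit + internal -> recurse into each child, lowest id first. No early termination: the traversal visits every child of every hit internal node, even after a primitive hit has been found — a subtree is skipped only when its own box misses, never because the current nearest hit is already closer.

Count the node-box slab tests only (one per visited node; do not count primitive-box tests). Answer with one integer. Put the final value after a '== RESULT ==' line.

Traverse from the root:
N0 x:[-8,34] y:[9,47] z:[92/3,43] -> hit [92/3,34], descend [1, 3, 7, 14]
  N1 x:[-8,4] y:[16,34] z:[33,36] -> miss, prune
  N3 x:[26,34] y:[15,46] z:[92/3,39] -> hit [92/3,34], descend [2, 9, 13]
    N2 x:[33,34] y:[15,20] z:[38,39] -> miss, prune
    N9 x:[31,32] y:[26,32] z:[31,98/3] -> hit [31,32] leaf, test {P10@t=31}
    N13 x:[26,31] y:[40,46] z:[92/3,97/3] -> miss, prune
  N7 x:[-8,6] y:[9,39] z:[119/3,43] -> miss, prune
  N14 x:[10,16] y:[10,47] z:[33,113/3] -> miss, prune

order=[0, 1, 3, 2, 9, 13, 7, 14]  |boxes|=8  |leaves|=1  hit=P10

== RESULT ==
8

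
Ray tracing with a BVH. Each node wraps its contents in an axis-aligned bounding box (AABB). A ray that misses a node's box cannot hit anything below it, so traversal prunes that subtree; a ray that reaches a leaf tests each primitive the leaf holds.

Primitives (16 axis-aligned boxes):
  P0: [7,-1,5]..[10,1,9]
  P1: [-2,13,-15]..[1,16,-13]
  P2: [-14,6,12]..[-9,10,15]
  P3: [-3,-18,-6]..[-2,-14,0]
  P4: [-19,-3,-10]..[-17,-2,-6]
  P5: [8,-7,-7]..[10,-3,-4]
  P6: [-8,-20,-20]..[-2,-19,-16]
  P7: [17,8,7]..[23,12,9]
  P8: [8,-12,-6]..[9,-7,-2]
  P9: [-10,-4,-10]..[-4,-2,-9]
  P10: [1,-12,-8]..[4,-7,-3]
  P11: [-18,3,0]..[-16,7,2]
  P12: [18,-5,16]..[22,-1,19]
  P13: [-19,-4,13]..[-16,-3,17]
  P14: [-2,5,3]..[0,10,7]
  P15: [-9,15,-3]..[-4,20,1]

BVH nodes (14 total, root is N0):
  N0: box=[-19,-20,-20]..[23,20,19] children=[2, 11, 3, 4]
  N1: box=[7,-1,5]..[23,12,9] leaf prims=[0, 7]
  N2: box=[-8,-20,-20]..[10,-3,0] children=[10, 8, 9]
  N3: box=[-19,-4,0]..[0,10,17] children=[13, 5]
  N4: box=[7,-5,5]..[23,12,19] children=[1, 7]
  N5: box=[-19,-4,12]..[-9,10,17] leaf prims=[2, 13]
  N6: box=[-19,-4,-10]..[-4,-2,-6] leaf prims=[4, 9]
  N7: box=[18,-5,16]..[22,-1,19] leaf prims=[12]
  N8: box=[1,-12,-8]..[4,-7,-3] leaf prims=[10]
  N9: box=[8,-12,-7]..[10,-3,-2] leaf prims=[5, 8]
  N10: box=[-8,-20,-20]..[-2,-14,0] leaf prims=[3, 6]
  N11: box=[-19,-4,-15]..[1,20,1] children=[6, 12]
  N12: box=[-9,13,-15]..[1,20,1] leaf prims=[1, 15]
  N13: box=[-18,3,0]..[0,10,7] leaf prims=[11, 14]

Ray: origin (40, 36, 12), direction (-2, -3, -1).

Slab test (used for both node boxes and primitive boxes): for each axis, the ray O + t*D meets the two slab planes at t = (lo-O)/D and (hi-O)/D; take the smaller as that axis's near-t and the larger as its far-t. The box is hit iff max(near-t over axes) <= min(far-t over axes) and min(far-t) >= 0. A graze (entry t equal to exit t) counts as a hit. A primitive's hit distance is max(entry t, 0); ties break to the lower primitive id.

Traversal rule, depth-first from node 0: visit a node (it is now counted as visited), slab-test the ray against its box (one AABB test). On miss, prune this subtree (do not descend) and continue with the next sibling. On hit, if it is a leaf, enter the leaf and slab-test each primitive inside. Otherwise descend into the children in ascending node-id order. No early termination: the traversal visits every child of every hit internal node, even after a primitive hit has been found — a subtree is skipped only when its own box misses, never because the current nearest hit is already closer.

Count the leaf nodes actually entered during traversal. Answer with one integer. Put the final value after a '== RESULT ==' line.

Trace the traversal:
N0 x:[17/2,59/2] y:[16/3,56/3] z:[-7,32] -> hit [17/2,56/3], descend [2, 3, 4, 11]
  N2 x:[15,24] y:[13,56/3] z:[12,32] -> hit [15,56/3], descend [8, 9, 10]
    N8 x:[18,39/2] y:[43/3,16] z:[15,20] -> miss, prune
    N9 x:[15,16] y:[13,16] z:[14,19] -> hit [15,16] leaf, test {P5(miss), P8@t=31/2}
    N10 x:[21,24] y:[50/3,56/3] z:[12,32] -> miss, prune
  N3 x:[20,59/2] y:[26/3,40/3] z:[-5,12] -> miss, prune
  N4 x:[17/2,33/2] y:[8,41/3] z:[-7,7] -> miss, prune
  N11 x:[39/2,59/2] y:[16/3,40/3] z:[11,27] -> miss, prune

order=[0, 2, 8, 9, 10, 3, 4, 11]  |boxes|=8  |leaves|=1  hit=P8

== RESULT ==
1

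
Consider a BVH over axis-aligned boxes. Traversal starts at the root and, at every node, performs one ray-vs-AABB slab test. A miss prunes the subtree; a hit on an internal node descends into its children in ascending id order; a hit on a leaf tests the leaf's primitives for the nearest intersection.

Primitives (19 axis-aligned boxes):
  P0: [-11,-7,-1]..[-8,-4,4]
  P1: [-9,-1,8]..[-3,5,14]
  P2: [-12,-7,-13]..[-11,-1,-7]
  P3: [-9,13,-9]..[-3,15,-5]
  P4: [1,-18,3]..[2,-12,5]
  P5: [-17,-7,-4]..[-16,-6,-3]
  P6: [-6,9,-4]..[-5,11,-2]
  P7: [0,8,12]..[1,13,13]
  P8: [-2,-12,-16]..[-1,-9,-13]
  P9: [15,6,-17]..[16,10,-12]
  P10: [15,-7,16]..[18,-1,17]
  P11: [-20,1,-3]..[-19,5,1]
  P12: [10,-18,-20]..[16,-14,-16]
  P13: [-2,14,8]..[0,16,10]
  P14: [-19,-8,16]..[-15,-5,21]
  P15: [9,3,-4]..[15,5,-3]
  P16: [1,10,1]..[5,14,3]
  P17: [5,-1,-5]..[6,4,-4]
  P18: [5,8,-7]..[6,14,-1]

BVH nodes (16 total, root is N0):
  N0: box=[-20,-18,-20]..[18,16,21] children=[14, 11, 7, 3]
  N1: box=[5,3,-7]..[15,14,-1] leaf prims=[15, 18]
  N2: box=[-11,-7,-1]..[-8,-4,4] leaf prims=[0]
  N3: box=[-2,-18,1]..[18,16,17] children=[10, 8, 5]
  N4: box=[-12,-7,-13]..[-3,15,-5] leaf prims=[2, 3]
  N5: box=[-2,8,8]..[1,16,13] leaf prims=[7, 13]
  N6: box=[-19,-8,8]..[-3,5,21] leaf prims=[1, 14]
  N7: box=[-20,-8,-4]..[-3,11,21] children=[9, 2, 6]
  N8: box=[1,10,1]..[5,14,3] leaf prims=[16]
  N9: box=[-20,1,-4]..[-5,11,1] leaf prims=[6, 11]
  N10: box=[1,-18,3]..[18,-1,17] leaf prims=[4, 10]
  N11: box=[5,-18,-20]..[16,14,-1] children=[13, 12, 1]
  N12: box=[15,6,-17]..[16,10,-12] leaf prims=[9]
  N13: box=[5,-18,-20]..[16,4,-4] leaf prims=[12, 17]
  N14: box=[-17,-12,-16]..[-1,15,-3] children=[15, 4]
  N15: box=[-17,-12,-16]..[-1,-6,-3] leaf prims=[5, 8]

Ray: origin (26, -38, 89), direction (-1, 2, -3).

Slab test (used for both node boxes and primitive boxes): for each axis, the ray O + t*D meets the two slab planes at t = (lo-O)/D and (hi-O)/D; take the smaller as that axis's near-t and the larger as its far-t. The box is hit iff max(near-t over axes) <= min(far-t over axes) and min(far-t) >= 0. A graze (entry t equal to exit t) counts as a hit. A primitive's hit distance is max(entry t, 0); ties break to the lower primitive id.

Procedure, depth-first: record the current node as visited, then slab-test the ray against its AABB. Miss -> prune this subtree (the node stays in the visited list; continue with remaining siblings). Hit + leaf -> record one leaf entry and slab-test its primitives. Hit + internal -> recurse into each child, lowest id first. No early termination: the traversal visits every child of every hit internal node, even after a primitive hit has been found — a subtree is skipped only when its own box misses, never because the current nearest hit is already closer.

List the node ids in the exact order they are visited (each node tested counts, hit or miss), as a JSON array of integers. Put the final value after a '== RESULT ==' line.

Trace the traversal:
N0 x:[8,46] y:[10,27] z:[68/3,109/3] -> hit [68/3,27], descend [3, 7, 11, 14]
  N3 x:[8,28] y:[10,27] z:[24,88/3] -> hit [24,27], descend [5, 8, 10]
    N5 x:[25,28] y:[23,27] z:[76/3,27] -> hit [76/3,27] leaf, test {P7@t=76/3, P13@t=79/3}
    N8 x:[21,25] y:[24,26] z:[86/3,88/3] -> miss, prune
    N10 x:[8,25] y:[10,37/2] z:[24,86/3] -> miss, prune
  N7 x:[29,46] y:[15,49/2] z:[68/3,31] -> miss, prune
  N11 x:[10,21] y:[10,26] z:[30,109/3] -> miss, prune
  N14 x:[27,43] y:[13,53/2] z:[92/3,35] -> miss, prune

order=[0, 3, 5, 8, 10, 7, 11, 14]  |boxes|=8  |leaves|=1  hit=P7

== RESULT ==
[0, 3, 5, 8, 10, 7, 11, 14]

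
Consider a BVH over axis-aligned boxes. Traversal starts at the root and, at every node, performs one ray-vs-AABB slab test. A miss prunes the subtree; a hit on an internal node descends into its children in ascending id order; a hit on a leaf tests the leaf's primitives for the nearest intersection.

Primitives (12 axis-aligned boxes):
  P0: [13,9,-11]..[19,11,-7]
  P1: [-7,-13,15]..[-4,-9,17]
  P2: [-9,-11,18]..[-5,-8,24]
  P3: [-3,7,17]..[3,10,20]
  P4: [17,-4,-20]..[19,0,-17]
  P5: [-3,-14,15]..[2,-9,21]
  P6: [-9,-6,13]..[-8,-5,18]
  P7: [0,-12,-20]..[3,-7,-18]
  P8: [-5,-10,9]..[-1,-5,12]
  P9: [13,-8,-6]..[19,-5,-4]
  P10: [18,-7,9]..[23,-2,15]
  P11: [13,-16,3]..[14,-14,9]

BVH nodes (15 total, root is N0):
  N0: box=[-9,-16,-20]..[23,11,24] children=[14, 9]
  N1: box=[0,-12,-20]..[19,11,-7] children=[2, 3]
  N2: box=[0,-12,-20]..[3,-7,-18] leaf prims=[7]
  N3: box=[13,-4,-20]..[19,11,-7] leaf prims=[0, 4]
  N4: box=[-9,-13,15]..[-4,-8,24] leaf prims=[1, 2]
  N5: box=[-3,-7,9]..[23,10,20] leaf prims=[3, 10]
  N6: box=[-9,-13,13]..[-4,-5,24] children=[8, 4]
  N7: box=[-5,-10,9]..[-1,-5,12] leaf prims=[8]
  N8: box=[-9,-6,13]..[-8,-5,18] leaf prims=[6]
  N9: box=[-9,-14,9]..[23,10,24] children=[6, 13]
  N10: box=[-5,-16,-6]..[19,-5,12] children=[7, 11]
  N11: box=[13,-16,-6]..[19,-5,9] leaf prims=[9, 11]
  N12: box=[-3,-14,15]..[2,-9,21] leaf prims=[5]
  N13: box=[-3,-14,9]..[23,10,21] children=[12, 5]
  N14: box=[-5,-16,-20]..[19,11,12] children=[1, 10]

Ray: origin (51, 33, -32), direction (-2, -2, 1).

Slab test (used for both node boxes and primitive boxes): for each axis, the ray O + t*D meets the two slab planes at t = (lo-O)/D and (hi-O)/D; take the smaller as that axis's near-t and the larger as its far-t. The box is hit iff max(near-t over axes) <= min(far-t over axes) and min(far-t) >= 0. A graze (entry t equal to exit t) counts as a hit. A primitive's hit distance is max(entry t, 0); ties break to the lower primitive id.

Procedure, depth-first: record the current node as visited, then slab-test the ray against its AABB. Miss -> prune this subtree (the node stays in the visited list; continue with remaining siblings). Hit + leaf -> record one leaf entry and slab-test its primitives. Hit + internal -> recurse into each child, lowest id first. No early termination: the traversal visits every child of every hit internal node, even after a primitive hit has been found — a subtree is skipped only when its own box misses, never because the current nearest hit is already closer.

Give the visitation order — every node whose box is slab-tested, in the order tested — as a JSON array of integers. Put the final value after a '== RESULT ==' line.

Traverse from the root:
N0 x:[14,30] y:[11,49/2] z:[12,56] -> hit [14,49/2], descend [9, 14]
  N9 x:[14,30] y:[23/2,47/2] z:[41,56] -> miss, prune
  N14 x:[16,28] y:[11,49/2] z:[12,44] -> hit [16,49/2], descend [1, 10]
    N1 x:[16,51/2] y:[11,45/2] z:[12,25] -> hit [16,45/2], descend [2, 3]
      N2 x:[24,51/2] y:[20,45/2] z:[12,14] -> miss, prune
      N3 x:[16,19] y:[11,37/2] z:[12,25] -> hit [16,37/2] leaf, test {P0(miss), P4(miss)}
    N10 x:[16,28] y:[19,49/2] z:[26,44] -> miss, prune

Visited [0, 9, 14, 1, 2, 3, 10]. Tests: 7 box, 1 leaf. Nearest: miss.

== RESULT ==
[0, 9, 14, 1, 2, 3, 10]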